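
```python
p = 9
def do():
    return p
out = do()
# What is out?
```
9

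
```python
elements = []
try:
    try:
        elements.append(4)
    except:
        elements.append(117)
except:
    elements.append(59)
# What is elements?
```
[4]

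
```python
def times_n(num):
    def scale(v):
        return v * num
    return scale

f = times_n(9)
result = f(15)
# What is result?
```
135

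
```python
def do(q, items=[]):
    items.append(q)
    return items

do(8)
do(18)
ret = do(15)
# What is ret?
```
[8, 18, 15]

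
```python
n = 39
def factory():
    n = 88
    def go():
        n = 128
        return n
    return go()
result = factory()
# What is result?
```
128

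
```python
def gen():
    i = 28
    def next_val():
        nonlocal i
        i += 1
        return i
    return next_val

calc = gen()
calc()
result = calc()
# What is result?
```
30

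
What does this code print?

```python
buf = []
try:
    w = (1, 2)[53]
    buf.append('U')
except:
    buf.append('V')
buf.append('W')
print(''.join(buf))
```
VW

Exception raised in try, caught by bare except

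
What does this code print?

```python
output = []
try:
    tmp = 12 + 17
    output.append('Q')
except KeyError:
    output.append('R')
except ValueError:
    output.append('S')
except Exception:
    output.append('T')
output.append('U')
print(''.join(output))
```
QU

No exception, try block completes normally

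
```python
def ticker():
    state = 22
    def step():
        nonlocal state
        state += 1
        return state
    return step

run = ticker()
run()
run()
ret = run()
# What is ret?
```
25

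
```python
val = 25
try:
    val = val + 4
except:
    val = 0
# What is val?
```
29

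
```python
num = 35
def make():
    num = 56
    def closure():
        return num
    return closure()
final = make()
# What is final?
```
56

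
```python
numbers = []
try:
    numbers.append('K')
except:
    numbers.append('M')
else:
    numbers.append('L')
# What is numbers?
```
['K', 'L']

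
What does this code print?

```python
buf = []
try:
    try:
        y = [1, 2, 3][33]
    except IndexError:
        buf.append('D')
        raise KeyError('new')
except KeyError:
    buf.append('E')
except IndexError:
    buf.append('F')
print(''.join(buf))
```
DE

New KeyError raised, caught by outer KeyError handler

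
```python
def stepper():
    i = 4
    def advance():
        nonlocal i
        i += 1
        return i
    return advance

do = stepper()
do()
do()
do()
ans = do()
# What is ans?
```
8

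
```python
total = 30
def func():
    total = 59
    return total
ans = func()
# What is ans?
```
59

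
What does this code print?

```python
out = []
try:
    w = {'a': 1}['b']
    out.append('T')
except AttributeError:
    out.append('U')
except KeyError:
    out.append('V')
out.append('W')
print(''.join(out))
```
VW

KeyError is caught by its specific handler, not AttributeError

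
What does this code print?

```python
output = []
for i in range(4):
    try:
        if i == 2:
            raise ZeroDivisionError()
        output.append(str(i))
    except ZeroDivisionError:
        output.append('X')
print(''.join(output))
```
01X3

Exception on i=2 caught, loop continues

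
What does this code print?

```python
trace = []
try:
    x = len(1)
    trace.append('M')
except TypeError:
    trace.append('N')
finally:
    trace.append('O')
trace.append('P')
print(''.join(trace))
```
NOP

finally always runs, even after exception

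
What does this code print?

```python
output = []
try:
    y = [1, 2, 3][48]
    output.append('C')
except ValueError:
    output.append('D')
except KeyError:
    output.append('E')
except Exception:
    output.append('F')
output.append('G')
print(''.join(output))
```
FG

IndexError not specifically caught, falls to Exception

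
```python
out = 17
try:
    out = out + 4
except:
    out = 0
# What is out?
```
21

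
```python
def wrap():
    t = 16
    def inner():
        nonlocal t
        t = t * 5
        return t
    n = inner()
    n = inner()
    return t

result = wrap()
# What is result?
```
400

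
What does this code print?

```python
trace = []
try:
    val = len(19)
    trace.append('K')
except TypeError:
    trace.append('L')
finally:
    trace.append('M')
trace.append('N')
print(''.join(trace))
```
LMN

finally always runs, even after exception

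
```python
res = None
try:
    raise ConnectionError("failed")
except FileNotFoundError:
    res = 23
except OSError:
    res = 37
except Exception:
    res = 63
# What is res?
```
37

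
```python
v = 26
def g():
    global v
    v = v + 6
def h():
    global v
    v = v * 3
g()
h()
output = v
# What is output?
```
96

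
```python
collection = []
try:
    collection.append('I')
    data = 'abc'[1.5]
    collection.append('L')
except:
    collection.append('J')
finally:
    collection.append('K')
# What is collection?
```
['I', 'J', 'K']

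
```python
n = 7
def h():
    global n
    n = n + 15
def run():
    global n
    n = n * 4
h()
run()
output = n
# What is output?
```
88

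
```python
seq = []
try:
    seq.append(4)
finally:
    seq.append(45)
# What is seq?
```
[4, 45]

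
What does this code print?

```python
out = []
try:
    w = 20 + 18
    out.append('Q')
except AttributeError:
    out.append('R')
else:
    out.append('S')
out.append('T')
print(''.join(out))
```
QST

else block runs when no exception occurs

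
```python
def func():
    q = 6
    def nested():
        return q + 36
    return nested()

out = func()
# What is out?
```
42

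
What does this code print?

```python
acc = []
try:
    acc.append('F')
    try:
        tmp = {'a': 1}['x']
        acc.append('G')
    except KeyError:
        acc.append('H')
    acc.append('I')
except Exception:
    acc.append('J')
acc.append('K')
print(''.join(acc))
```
FHIK

Inner exception caught by inner handler, outer continues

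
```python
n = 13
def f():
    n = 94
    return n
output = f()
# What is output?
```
94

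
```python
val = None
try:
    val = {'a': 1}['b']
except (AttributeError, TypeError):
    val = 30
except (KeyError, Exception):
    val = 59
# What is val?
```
59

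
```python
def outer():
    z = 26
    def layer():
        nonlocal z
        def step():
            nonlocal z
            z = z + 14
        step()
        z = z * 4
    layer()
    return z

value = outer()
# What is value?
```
160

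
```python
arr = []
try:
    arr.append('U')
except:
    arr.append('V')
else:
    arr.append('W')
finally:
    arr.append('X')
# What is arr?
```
['U', 'W', 'X']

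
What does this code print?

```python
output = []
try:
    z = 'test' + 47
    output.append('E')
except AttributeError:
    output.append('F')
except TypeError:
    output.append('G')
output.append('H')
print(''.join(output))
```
GH

TypeError is caught by its specific handler, not AttributeError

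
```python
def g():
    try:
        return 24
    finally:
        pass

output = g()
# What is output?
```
24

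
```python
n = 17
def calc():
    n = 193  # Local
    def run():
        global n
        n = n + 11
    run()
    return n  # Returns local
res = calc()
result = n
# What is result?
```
28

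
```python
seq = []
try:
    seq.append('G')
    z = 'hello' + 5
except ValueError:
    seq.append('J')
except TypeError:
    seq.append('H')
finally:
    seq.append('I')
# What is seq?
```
['G', 'H', 'I']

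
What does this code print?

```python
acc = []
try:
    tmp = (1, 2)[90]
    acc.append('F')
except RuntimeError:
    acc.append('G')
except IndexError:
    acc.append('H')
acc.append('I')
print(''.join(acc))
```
HI

IndexError is caught by its specific handler, not RuntimeError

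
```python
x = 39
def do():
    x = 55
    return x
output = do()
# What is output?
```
55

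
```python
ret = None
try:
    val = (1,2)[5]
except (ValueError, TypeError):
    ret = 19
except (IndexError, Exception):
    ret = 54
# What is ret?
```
54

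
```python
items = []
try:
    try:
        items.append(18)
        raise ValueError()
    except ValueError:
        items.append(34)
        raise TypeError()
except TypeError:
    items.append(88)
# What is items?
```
[18, 34, 88]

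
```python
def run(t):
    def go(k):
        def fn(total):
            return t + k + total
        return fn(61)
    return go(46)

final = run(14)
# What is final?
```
121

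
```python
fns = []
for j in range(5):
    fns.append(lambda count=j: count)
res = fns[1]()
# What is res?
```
1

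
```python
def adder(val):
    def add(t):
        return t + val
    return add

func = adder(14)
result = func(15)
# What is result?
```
29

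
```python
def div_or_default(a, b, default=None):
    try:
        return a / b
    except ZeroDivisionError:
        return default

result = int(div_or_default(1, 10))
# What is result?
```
0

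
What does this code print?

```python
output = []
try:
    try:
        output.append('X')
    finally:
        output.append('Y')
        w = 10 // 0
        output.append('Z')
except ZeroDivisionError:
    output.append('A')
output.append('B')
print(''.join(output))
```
XYAB

Exception in inner finally caught by outer except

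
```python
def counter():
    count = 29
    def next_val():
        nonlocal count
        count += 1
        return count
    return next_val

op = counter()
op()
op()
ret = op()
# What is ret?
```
32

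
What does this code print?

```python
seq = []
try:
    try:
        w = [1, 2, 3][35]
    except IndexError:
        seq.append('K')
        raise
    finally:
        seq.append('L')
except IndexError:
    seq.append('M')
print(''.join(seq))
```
KLM

finally runs before re-raised exception propagates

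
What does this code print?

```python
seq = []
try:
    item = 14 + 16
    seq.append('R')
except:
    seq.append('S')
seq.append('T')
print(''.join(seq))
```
RT

No exception, try block completes normally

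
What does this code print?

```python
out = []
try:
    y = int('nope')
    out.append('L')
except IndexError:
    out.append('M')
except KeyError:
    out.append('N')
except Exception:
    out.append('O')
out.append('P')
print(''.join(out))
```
OP

ValueError not specifically caught, falls to Exception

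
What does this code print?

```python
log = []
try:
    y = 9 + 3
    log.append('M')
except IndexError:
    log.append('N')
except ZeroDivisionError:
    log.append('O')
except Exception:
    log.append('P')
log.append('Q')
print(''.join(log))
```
MQ

No exception, try block completes normally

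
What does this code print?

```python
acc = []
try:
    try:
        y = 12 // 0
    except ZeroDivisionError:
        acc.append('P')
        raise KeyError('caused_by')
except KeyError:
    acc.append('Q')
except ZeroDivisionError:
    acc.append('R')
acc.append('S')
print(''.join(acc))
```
PQS

KeyError raised and caught, original ZeroDivisionError not re-raised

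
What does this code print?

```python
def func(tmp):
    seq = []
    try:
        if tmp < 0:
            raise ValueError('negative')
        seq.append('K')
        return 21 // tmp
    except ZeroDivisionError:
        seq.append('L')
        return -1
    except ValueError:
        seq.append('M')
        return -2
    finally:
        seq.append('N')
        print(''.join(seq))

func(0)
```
KLN

tmp=0 causes ZeroDivisionError, caught, finally prints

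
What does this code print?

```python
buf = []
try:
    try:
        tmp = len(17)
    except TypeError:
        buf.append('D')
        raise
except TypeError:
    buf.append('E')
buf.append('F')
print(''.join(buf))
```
DEF

raise without argument re-raises current exception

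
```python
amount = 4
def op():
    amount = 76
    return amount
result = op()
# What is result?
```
76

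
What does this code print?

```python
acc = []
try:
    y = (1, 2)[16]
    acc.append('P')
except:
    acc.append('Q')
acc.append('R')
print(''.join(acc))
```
QR

Exception raised in try, caught by bare except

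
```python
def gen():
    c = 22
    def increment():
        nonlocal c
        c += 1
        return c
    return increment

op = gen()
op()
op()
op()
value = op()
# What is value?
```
26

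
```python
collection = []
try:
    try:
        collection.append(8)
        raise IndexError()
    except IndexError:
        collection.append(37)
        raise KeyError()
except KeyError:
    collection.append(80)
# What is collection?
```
[8, 37, 80]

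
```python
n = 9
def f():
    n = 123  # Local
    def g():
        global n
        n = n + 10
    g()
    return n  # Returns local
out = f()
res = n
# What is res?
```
19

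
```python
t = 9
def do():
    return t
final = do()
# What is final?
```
9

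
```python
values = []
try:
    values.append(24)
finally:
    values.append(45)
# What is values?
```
[24, 45]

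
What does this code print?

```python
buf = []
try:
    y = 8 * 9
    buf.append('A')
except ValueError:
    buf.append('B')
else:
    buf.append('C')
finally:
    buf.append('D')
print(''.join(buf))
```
ACD

else runs before finally when no exception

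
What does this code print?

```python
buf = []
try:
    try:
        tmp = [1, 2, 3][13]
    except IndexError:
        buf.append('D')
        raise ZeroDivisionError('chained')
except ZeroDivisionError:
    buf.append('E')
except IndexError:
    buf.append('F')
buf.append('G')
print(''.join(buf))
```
DEG

ZeroDivisionError raised and caught, original IndexError not re-raised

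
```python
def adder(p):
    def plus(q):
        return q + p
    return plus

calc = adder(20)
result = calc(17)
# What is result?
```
37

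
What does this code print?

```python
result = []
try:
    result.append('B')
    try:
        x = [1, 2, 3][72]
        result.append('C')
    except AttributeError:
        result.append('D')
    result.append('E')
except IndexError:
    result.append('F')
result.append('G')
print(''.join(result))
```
BFG

Inner handler doesn't match, propagates to outer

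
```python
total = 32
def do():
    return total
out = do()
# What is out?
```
32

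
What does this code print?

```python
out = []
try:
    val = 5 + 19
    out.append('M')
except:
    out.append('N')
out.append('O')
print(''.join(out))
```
MO

No exception, try block completes normally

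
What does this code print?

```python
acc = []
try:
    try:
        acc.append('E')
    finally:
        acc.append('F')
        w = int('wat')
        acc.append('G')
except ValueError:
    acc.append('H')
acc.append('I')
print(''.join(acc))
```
EFHI

Exception in inner finally caught by outer except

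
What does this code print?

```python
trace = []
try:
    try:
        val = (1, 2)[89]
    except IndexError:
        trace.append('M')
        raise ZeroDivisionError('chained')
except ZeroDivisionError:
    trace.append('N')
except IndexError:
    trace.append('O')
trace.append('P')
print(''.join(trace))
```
MNP

ZeroDivisionError raised and caught, original IndexError not re-raised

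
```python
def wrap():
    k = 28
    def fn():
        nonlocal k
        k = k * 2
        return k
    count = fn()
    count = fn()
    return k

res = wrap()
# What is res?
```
112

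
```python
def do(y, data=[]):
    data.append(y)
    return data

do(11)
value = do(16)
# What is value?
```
[11, 16]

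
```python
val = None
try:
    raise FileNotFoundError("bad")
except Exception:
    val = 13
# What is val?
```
13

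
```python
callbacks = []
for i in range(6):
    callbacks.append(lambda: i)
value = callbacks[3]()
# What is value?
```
5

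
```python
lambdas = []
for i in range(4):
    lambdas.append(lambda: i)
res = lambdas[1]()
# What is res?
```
3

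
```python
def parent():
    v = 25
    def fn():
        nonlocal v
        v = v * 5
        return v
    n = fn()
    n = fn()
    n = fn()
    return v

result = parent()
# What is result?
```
3125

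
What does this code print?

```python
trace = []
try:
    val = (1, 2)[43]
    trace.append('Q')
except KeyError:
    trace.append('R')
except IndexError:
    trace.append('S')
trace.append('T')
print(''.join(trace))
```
ST

IndexError is caught by its specific handler, not KeyError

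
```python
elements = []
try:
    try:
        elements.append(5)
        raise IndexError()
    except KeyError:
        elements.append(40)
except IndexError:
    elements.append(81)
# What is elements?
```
[5, 81]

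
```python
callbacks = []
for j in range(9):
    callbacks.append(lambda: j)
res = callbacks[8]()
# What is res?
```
8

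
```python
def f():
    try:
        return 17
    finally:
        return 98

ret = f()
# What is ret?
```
98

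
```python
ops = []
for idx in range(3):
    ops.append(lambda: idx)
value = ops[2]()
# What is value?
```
2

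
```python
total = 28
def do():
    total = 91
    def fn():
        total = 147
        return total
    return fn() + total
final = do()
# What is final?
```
238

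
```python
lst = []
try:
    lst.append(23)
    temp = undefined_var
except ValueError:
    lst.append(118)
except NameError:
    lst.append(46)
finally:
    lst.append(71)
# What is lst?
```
[23, 46, 71]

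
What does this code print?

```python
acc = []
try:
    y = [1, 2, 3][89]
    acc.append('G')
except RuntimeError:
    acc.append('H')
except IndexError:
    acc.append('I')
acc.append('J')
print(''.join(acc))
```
IJ

IndexError is caught by its specific handler, not RuntimeError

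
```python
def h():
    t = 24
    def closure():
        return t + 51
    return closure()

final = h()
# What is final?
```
75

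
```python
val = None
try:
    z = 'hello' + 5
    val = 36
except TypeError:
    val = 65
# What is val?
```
65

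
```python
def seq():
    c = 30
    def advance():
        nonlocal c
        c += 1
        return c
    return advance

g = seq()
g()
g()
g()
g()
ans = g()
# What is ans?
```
35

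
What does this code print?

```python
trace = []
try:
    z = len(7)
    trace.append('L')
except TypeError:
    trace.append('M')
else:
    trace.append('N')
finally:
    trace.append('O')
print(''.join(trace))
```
MO

Exception: except runs, else skipped, finally runs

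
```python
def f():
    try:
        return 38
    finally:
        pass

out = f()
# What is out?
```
38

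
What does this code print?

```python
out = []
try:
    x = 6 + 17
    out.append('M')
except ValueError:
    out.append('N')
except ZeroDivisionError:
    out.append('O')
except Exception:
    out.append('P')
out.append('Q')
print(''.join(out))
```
MQ

No exception, try block completes normally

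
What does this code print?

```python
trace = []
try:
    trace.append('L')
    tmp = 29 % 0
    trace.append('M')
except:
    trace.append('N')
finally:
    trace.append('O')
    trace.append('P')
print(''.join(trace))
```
LNOP

Code before exception runs, then except, then all of finally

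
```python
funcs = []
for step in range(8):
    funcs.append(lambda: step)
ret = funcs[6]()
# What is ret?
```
7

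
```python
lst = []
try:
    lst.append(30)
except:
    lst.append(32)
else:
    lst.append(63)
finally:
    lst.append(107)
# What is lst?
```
[30, 63, 107]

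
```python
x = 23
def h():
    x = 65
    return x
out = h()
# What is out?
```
65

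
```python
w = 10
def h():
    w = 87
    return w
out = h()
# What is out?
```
87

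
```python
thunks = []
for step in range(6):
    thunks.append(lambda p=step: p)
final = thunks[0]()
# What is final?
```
0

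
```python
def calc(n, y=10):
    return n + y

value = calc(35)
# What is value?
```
45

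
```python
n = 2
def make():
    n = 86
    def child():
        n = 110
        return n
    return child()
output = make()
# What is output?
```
110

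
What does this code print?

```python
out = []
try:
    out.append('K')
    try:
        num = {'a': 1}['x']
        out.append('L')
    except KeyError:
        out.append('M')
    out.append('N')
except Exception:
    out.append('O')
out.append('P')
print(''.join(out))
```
KMNP

Inner exception caught by inner handler, outer continues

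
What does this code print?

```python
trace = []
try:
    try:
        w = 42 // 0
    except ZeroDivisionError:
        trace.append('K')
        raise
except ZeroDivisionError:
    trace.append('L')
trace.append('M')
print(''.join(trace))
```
KLM

raise without argument re-raises current exception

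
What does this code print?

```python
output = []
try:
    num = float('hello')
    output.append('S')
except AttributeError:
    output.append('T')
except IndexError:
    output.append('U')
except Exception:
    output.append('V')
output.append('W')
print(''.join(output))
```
VW

ValueError not specifically caught, falls to Exception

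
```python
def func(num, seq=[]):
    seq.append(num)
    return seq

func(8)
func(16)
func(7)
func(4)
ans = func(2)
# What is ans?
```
[8, 16, 7, 4, 2]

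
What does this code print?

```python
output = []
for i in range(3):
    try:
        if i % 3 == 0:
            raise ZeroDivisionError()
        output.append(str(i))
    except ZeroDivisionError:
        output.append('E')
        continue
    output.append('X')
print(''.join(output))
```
E1X2X

continue in except skips rest of loop body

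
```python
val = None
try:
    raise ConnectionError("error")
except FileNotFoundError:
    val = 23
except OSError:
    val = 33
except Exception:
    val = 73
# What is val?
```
33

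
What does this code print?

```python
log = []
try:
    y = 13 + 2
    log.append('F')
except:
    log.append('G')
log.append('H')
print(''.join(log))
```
FH

No exception, try block completes normally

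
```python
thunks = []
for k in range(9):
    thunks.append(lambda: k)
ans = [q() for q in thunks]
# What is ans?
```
[8, 8, 8, 8, 8, 8, 8, 8, 8]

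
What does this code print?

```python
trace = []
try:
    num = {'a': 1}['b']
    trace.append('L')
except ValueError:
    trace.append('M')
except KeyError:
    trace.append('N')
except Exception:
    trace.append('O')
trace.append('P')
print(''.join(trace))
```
NP

KeyError matches before generic Exception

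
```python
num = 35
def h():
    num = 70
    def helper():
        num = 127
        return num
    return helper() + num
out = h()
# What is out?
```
197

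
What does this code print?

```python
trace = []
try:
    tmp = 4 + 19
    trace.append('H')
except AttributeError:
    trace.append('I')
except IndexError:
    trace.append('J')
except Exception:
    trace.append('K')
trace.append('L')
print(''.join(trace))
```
HL

No exception, try block completes normally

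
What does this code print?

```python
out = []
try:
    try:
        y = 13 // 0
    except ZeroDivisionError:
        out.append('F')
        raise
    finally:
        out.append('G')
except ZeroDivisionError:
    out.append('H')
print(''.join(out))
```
FGH

finally runs before re-raised exception propagates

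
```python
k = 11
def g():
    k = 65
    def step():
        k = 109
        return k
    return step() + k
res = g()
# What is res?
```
174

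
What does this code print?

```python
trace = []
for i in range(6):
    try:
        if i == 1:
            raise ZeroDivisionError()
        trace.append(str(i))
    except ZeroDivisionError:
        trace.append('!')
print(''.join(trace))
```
0!2345

Exception on i=1 caught, loop continues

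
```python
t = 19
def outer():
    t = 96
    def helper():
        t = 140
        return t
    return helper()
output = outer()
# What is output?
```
140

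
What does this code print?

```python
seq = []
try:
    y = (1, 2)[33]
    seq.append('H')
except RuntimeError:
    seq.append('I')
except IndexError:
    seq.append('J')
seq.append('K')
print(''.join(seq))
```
JK

IndexError is caught by its specific handler, not RuntimeError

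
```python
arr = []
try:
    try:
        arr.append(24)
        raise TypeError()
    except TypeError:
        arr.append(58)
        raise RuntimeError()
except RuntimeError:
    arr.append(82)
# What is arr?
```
[24, 58, 82]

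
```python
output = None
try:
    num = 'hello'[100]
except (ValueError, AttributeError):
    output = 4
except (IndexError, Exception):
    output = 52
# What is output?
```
52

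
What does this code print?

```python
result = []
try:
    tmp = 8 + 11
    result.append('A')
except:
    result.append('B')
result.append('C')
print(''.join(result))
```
AC

No exception, try block completes normally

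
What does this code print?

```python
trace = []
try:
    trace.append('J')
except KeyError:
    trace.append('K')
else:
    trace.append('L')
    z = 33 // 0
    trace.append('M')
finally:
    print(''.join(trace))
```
JL

Try succeeds, else appends 'L', ZeroDivisionError in else is uncaught, finally prints before exception propagates ('M' never appended)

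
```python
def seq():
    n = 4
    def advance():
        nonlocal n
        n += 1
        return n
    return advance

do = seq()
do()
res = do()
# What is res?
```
6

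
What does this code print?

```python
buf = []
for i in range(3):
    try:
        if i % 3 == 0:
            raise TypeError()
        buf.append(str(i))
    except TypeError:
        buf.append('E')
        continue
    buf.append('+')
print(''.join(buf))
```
E1+2+

continue in except skips rest of loop body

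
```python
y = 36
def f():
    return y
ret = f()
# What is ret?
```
36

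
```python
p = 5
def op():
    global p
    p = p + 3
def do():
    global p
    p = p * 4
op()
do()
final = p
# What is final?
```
32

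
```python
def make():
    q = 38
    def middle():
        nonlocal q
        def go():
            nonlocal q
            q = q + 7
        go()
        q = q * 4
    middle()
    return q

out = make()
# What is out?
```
180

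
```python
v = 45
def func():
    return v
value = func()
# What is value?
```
45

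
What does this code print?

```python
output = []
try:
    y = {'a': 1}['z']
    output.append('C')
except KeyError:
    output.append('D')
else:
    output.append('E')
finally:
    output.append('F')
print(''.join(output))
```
DF

Exception: except runs, else skipped, finally runs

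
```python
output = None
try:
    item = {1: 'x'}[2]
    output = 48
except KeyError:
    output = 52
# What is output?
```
52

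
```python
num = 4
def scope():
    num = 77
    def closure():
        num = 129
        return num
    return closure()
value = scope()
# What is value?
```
129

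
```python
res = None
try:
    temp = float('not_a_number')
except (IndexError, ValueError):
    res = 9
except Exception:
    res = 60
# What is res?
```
9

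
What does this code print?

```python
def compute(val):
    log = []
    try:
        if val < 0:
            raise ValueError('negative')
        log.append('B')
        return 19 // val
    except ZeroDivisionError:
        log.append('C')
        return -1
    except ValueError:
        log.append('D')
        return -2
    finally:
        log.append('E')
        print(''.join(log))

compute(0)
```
BCE

val=0 causes ZeroDivisionError, caught, finally prints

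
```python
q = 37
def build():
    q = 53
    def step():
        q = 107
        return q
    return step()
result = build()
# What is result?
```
107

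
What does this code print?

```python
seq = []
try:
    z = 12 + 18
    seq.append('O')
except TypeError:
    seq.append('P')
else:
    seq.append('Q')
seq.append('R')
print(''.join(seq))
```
OQR

else block runs when no exception occurs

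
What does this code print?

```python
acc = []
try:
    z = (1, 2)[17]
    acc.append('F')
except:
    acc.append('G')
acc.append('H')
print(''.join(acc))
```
GH

Exception raised in try, caught by bare except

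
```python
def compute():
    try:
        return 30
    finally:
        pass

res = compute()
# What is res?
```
30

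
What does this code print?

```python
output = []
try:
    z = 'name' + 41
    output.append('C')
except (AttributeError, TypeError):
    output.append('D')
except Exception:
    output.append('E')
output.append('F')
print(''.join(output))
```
DF

TypeError matches tuple containing it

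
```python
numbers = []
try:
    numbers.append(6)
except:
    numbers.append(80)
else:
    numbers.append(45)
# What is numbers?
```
[6, 45]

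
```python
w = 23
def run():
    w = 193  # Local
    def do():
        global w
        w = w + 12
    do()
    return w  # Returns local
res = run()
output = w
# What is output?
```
35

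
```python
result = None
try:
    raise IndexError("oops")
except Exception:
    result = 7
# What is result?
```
7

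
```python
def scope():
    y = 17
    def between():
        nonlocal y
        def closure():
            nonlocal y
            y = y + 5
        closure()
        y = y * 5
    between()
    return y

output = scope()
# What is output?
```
110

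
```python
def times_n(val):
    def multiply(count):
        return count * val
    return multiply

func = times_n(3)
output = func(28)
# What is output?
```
84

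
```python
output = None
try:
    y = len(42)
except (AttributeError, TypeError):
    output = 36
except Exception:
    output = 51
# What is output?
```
36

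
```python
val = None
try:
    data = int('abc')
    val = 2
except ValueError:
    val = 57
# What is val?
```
57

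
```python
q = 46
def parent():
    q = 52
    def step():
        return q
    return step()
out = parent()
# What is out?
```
52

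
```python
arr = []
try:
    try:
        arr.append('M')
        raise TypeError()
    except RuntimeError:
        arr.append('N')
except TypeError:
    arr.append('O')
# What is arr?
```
['M', 'O']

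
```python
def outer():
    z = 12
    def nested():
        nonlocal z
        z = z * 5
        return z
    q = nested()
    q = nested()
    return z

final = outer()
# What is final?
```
300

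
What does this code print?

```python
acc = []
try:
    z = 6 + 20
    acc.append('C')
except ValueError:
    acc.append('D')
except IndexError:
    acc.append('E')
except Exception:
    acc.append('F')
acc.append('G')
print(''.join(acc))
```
CG

No exception, try block completes normally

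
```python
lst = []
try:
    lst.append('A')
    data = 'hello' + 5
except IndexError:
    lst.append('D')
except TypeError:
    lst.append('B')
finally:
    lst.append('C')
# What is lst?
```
['A', 'B', 'C']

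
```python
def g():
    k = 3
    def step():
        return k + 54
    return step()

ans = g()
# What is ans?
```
57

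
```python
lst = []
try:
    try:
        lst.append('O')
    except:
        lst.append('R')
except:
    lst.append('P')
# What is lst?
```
['O']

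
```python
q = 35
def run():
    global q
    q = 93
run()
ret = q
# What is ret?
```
93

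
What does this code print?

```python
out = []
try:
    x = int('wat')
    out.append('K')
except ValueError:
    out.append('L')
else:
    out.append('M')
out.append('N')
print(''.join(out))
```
LN

else block skipped when exception is caught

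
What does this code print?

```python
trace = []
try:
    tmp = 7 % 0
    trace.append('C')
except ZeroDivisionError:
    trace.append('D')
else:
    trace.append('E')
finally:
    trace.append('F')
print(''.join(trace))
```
DF

Exception: except runs, else skipped, finally runs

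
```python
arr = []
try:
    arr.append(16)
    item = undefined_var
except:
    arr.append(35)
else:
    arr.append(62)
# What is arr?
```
[16, 35]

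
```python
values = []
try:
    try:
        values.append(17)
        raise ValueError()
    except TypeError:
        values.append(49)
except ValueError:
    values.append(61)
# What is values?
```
[17, 61]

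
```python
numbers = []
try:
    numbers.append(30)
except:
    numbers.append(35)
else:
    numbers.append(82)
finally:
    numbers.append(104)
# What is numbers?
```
[30, 82, 104]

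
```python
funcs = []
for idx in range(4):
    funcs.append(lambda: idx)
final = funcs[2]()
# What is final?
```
3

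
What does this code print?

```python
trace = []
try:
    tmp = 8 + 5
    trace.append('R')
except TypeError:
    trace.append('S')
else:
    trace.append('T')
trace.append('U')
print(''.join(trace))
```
RTU

else block runs when no exception occurs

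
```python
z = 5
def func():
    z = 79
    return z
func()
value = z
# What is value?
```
5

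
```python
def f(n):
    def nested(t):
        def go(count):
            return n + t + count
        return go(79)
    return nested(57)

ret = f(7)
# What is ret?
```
143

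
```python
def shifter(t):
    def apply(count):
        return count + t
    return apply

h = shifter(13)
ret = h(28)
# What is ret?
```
41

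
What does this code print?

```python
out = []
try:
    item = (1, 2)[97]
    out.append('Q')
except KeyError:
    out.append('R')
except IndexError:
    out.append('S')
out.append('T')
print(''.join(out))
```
ST

IndexError is caught by its specific handler, not KeyError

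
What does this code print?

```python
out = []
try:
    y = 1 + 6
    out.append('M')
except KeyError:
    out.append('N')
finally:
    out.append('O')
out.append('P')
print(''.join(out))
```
MOP

finally runs after normal execution too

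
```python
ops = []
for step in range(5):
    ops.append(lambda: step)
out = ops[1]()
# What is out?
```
4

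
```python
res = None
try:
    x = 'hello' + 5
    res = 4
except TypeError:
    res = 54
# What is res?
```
54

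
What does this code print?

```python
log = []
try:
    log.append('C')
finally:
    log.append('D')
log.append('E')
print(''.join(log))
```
CDE

try/finally without except, no exception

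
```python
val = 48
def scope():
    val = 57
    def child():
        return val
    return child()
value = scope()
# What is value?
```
57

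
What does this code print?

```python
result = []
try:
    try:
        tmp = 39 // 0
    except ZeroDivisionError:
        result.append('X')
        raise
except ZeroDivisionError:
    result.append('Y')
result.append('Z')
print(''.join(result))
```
XYZ

raise without argument re-raises current exception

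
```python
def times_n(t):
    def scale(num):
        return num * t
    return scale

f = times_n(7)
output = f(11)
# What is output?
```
77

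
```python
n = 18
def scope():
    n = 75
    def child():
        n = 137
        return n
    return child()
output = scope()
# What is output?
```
137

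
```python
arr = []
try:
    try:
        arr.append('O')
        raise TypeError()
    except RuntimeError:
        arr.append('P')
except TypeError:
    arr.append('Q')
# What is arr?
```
['O', 'Q']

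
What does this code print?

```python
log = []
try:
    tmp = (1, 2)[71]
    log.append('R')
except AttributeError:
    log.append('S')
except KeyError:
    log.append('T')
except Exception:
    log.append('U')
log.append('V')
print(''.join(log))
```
UV

IndexError not specifically caught, falls to Exception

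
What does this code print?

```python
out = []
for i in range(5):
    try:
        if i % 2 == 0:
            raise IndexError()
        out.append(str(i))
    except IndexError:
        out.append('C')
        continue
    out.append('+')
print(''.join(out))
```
C1+C3+C

continue in except skips rest of loop body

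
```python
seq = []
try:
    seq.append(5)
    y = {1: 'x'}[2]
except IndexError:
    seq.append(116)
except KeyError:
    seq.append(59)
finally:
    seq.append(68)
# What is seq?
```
[5, 59, 68]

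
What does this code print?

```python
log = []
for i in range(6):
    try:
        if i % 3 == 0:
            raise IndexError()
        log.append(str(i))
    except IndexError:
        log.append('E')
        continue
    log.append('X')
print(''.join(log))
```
E1X2XE4X5X

continue in except skips rest of loop body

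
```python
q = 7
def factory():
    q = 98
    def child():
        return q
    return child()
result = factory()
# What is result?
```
98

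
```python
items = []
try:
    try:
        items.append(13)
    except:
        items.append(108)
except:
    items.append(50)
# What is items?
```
[13]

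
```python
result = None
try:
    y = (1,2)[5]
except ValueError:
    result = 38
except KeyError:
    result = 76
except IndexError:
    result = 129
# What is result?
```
129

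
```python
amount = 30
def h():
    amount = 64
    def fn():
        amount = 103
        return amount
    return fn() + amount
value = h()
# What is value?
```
167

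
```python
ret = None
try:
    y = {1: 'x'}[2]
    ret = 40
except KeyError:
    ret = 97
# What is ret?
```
97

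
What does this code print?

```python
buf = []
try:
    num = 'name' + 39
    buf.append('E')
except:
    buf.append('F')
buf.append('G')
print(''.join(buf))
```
FG

Exception raised in try, caught by bare except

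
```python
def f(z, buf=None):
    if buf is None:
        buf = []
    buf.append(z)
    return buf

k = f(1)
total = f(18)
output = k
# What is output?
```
[1]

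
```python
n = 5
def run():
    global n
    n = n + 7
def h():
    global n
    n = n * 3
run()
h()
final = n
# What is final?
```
36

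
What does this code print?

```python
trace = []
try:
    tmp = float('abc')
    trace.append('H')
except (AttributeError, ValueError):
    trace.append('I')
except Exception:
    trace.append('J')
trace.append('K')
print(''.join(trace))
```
IK

ValueError matches tuple containing it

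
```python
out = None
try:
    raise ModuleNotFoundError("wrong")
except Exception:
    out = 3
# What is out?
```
3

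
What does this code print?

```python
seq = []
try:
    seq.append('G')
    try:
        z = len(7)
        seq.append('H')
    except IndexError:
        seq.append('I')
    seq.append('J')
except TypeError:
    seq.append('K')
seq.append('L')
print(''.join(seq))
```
GKL

Inner handler doesn't match, propagates to outer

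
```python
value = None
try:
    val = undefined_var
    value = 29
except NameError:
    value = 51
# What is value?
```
51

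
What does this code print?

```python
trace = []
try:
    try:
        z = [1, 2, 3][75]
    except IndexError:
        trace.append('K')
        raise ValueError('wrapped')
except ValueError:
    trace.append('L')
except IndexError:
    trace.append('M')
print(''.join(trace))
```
KL

New ValueError raised, caught by outer ValueError handler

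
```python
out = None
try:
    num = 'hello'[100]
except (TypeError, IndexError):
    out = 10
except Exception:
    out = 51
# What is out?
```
10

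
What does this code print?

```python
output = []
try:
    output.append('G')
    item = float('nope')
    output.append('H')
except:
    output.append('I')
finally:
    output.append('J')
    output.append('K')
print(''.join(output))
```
GIJK

Code before exception runs, then except, then all of finally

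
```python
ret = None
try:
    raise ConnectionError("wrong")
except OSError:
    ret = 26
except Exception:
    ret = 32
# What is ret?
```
26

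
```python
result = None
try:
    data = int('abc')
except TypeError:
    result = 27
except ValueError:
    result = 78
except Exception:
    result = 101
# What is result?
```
78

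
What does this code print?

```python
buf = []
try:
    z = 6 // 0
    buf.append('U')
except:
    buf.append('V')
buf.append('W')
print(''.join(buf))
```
VW

Exception raised in try, caught by bare except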